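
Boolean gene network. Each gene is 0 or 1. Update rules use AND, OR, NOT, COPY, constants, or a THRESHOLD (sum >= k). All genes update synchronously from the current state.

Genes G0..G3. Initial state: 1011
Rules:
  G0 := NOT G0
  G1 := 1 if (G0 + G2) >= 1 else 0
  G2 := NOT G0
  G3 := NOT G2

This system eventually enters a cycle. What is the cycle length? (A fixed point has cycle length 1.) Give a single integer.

Answer: 2

Derivation:
Step 0: 1011
Step 1: G0=NOT G0=NOT 1=0 G1=(1+1>=1)=1 G2=NOT G0=NOT 1=0 G3=NOT G2=NOT 1=0 -> 0100
Step 2: G0=NOT G0=NOT 0=1 G1=(0+0>=1)=0 G2=NOT G0=NOT 0=1 G3=NOT G2=NOT 0=1 -> 1011
State from step 2 equals state from step 0 -> cycle length 2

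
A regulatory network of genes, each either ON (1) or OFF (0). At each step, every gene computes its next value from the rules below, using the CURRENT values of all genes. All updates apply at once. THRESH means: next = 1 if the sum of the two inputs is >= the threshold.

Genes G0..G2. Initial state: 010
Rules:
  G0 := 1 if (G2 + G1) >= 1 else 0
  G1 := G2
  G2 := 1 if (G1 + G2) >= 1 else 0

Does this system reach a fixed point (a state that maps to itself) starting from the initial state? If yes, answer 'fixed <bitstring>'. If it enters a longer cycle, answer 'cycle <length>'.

Step 0: 010
Step 1: G0=(0+1>=1)=1 G1=G2=0 G2=(1+0>=1)=1 -> 101
Step 2: G0=(1+0>=1)=1 G1=G2=1 G2=(0+1>=1)=1 -> 111
Step 3: G0=(1+1>=1)=1 G1=G2=1 G2=(1+1>=1)=1 -> 111
Fixed point reached at step 2: 111

Answer: fixed 111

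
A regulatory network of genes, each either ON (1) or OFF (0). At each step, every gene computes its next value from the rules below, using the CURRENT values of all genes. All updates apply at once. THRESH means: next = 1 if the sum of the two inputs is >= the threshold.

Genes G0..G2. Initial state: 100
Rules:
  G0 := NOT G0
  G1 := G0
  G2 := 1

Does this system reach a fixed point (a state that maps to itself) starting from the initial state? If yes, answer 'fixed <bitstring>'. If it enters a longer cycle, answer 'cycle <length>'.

Answer: cycle 2

Derivation:
Step 0: 100
Step 1: G0=NOT G0=NOT 1=0 G1=G0=1 G2=1(const) -> 011
Step 2: G0=NOT G0=NOT 0=1 G1=G0=0 G2=1(const) -> 101
Step 3: G0=NOT G0=NOT 1=0 G1=G0=1 G2=1(const) -> 011
Cycle of length 2 starting at step 1 -> no fixed point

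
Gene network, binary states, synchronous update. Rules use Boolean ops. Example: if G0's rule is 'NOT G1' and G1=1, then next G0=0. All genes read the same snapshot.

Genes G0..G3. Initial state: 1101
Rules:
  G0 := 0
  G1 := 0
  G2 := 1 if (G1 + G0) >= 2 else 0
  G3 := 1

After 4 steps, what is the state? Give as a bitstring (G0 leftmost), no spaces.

Step 1: G0=0(const) G1=0(const) G2=(1+1>=2)=1 G3=1(const) -> 0011
Step 2: G0=0(const) G1=0(const) G2=(0+0>=2)=0 G3=1(const) -> 0001
Step 3: G0=0(const) G1=0(const) G2=(0+0>=2)=0 G3=1(const) -> 0001
Step 4: G0=0(const) G1=0(const) G2=(0+0>=2)=0 G3=1(const) -> 0001

0001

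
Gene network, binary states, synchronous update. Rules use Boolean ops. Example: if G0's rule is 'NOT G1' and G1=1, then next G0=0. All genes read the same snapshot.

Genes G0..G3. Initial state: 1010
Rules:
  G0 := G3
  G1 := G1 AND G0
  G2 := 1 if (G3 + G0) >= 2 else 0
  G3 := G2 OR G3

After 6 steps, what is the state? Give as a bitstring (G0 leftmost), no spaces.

Step 1: G0=G3=0 G1=G1&G0=0&1=0 G2=(0+1>=2)=0 G3=G2|G3=1|0=1 -> 0001
Step 2: G0=G3=1 G1=G1&G0=0&0=0 G2=(1+0>=2)=0 G3=G2|G3=0|1=1 -> 1001
Step 3: G0=G3=1 G1=G1&G0=0&1=0 G2=(1+1>=2)=1 G3=G2|G3=0|1=1 -> 1011
Step 4: G0=G3=1 G1=G1&G0=0&1=0 G2=(1+1>=2)=1 G3=G2|G3=1|1=1 -> 1011
Step 5: G0=G3=1 G1=G1&G0=0&1=0 G2=(1+1>=2)=1 G3=G2|G3=1|1=1 -> 1011
Step 6: G0=G3=1 G1=G1&G0=0&1=0 G2=(1+1>=2)=1 G3=G2|G3=1|1=1 -> 1011

1011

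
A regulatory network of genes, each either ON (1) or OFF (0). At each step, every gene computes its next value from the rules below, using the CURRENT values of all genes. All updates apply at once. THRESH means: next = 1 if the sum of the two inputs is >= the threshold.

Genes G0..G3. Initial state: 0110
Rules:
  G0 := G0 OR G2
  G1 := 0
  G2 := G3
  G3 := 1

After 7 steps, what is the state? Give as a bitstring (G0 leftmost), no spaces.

Step 1: G0=G0|G2=0|1=1 G1=0(const) G2=G3=0 G3=1(const) -> 1001
Step 2: G0=G0|G2=1|0=1 G1=0(const) G2=G3=1 G3=1(const) -> 1011
Step 3: G0=G0|G2=1|1=1 G1=0(const) G2=G3=1 G3=1(const) -> 1011
Step 4: G0=G0|G2=1|1=1 G1=0(const) G2=G3=1 G3=1(const) -> 1011
Step 5: G0=G0|G2=1|1=1 G1=0(const) G2=G3=1 G3=1(const) -> 1011
Step 6: G0=G0|G2=1|1=1 G1=0(const) G2=G3=1 G3=1(const) -> 1011
Step 7: G0=G0|G2=1|1=1 G1=0(const) G2=G3=1 G3=1(const) -> 1011

1011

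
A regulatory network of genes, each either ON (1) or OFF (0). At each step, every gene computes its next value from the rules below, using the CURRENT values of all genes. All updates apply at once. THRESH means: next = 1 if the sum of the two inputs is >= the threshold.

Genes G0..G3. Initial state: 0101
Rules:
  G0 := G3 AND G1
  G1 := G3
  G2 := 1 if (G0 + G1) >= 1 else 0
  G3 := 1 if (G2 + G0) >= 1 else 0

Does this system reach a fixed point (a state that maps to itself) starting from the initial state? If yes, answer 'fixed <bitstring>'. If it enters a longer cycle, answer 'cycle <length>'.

Answer: cycle 3

Derivation:
Step 0: 0101
Step 1: G0=G3&G1=1&1=1 G1=G3=1 G2=(0+1>=1)=1 G3=(0+0>=1)=0 -> 1110
Step 2: G0=G3&G1=0&1=0 G1=G3=0 G2=(1+1>=1)=1 G3=(1+1>=1)=1 -> 0011
Step 3: G0=G3&G1=1&0=0 G1=G3=1 G2=(0+0>=1)=0 G3=(1+0>=1)=1 -> 0101
Cycle of length 3 starting at step 0 -> no fixed point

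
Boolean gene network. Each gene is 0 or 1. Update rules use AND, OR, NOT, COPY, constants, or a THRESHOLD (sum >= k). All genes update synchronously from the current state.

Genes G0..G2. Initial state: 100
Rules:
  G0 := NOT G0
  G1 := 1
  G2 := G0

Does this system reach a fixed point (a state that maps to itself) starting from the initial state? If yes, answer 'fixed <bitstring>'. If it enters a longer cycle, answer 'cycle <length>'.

Step 0: 100
Step 1: G0=NOT G0=NOT 1=0 G1=1(const) G2=G0=1 -> 011
Step 2: G0=NOT G0=NOT 0=1 G1=1(const) G2=G0=0 -> 110
Step 3: G0=NOT G0=NOT 1=0 G1=1(const) G2=G0=1 -> 011
Cycle of length 2 starting at step 1 -> no fixed point

Answer: cycle 2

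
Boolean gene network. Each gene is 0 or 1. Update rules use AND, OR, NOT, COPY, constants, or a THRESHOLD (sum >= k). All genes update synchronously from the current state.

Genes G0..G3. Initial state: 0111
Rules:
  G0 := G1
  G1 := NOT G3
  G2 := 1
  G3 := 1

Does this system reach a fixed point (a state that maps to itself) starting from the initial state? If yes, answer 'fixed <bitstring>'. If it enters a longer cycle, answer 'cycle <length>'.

Answer: fixed 0011

Derivation:
Step 0: 0111
Step 1: G0=G1=1 G1=NOT G3=NOT 1=0 G2=1(const) G3=1(const) -> 1011
Step 2: G0=G1=0 G1=NOT G3=NOT 1=0 G2=1(const) G3=1(const) -> 0011
Step 3: G0=G1=0 G1=NOT G3=NOT 1=0 G2=1(const) G3=1(const) -> 0011
Fixed point reached at step 2: 0011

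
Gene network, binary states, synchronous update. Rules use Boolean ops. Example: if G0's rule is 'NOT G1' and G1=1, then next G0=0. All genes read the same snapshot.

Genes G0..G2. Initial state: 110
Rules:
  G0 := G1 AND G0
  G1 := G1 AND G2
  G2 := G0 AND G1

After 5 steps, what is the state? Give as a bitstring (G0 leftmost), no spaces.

Step 1: G0=G1&G0=1&1=1 G1=G1&G2=1&0=0 G2=G0&G1=1&1=1 -> 101
Step 2: G0=G1&G0=0&1=0 G1=G1&G2=0&1=0 G2=G0&G1=1&0=0 -> 000
Step 3: G0=G1&G0=0&0=0 G1=G1&G2=0&0=0 G2=G0&G1=0&0=0 -> 000
Step 4: G0=G1&G0=0&0=0 G1=G1&G2=0&0=0 G2=G0&G1=0&0=0 -> 000
Step 5: G0=G1&G0=0&0=0 G1=G1&G2=0&0=0 G2=G0&G1=0&0=0 -> 000

000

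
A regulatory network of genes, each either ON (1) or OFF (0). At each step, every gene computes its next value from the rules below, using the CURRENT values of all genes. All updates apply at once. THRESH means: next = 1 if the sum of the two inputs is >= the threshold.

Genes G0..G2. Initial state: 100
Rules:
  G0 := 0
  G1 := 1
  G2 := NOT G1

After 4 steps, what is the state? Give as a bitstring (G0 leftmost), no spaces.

Step 1: G0=0(const) G1=1(const) G2=NOT G1=NOT 0=1 -> 011
Step 2: G0=0(const) G1=1(const) G2=NOT G1=NOT 1=0 -> 010
Step 3: G0=0(const) G1=1(const) G2=NOT G1=NOT 1=0 -> 010
Step 4: G0=0(const) G1=1(const) G2=NOT G1=NOT 1=0 -> 010

010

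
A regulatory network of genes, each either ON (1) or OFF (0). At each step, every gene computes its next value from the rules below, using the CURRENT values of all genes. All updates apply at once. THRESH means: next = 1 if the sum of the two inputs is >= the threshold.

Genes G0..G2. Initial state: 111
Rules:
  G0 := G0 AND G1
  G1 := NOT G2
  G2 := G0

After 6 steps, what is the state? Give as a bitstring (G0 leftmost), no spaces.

Step 1: G0=G0&G1=1&1=1 G1=NOT G2=NOT 1=0 G2=G0=1 -> 101
Step 2: G0=G0&G1=1&0=0 G1=NOT G2=NOT 1=0 G2=G0=1 -> 001
Step 3: G0=G0&G1=0&0=0 G1=NOT G2=NOT 1=0 G2=G0=0 -> 000
Step 4: G0=G0&G1=0&0=0 G1=NOT G2=NOT 0=1 G2=G0=0 -> 010
Step 5: G0=G0&G1=0&1=0 G1=NOT G2=NOT 0=1 G2=G0=0 -> 010
Step 6: G0=G0&G1=0&1=0 G1=NOT G2=NOT 0=1 G2=G0=0 -> 010

010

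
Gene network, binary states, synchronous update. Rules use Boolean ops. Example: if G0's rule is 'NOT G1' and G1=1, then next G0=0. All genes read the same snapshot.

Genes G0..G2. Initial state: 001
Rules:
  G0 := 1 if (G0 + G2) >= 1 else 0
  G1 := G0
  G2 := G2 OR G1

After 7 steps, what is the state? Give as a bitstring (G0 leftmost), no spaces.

Step 1: G0=(0+1>=1)=1 G1=G0=0 G2=G2|G1=1|0=1 -> 101
Step 2: G0=(1+1>=1)=1 G1=G0=1 G2=G2|G1=1|0=1 -> 111
Step 3: G0=(1+1>=1)=1 G1=G0=1 G2=G2|G1=1|1=1 -> 111
Step 4: G0=(1+1>=1)=1 G1=G0=1 G2=G2|G1=1|1=1 -> 111
Step 5: G0=(1+1>=1)=1 G1=G0=1 G2=G2|G1=1|1=1 -> 111
Step 6: G0=(1+1>=1)=1 G1=G0=1 G2=G2|G1=1|1=1 -> 111
Step 7: G0=(1+1>=1)=1 G1=G0=1 G2=G2|G1=1|1=1 -> 111

111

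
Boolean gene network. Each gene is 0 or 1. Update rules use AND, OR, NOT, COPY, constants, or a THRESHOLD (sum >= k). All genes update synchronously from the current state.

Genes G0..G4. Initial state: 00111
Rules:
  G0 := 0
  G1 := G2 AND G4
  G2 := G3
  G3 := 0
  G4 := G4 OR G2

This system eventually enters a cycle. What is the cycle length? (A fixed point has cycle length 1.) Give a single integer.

Answer: 1

Derivation:
Step 0: 00111
Step 1: G0=0(const) G1=G2&G4=1&1=1 G2=G3=1 G3=0(const) G4=G4|G2=1|1=1 -> 01101
Step 2: G0=0(const) G1=G2&G4=1&1=1 G2=G3=0 G3=0(const) G4=G4|G2=1|1=1 -> 01001
Step 3: G0=0(const) G1=G2&G4=0&1=0 G2=G3=0 G3=0(const) G4=G4|G2=1|0=1 -> 00001
Step 4: G0=0(const) G1=G2&G4=0&1=0 G2=G3=0 G3=0(const) G4=G4|G2=1|0=1 -> 00001
State from step 4 equals state from step 3 -> cycle length 1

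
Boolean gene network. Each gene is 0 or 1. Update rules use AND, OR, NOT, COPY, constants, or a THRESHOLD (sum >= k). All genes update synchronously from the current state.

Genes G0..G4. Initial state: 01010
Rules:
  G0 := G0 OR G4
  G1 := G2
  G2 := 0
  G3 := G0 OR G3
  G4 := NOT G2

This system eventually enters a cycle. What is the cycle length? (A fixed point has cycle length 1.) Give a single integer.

Step 0: 01010
Step 1: G0=G0|G4=0|0=0 G1=G2=0 G2=0(const) G3=G0|G3=0|1=1 G4=NOT G2=NOT 0=1 -> 00011
Step 2: G0=G0|G4=0|1=1 G1=G2=0 G2=0(const) G3=G0|G3=0|1=1 G4=NOT G2=NOT 0=1 -> 10011
Step 3: G0=G0|G4=1|1=1 G1=G2=0 G2=0(const) G3=G0|G3=1|1=1 G4=NOT G2=NOT 0=1 -> 10011
State from step 3 equals state from step 2 -> cycle length 1

Answer: 1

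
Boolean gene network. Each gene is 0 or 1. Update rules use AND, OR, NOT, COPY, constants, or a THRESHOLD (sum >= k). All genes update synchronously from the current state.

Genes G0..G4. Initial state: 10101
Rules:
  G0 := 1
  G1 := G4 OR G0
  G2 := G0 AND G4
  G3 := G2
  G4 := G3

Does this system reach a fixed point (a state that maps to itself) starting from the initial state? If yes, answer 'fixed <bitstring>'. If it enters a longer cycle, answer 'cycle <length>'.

Answer: cycle 3

Derivation:
Step 0: 10101
Step 1: G0=1(const) G1=G4|G0=1|1=1 G2=G0&G4=1&1=1 G3=G2=1 G4=G3=0 -> 11110
Step 2: G0=1(const) G1=G4|G0=0|1=1 G2=G0&G4=1&0=0 G3=G2=1 G4=G3=1 -> 11011
Step 3: G0=1(const) G1=G4|G0=1|1=1 G2=G0&G4=1&1=1 G3=G2=0 G4=G3=1 -> 11101
Step 4: G0=1(const) G1=G4|G0=1|1=1 G2=G0&G4=1&1=1 G3=G2=1 G4=G3=0 -> 11110
Cycle of length 3 starting at step 1 -> no fixed point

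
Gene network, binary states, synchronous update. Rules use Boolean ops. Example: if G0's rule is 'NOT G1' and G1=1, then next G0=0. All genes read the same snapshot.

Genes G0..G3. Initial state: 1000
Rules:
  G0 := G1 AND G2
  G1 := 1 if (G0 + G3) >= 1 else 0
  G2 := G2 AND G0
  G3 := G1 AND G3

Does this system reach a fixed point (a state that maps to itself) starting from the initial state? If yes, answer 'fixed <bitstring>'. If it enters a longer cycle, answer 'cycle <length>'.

Step 0: 1000
Step 1: G0=G1&G2=0&0=0 G1=(1+0>=1)=1 G2=G2&G0=0&1=0 G3=G1&G3=0&0=0 -> 0100
Step 2: G0=G1&G2=1&0=0 G1=(0+0>=1)=0 G2=G2&G0=0&0=0 G3=G1&G3=1&0=0 -> 0000
Step 3: G0=G1&G2=0&0=0 G1=(0+0>=1)=0 G2=G2&G0=0&0=0 G3=G1&G3=0&0=0 -> 0000
Fixed point reached at step 2: 0000

Answer: fixed 0000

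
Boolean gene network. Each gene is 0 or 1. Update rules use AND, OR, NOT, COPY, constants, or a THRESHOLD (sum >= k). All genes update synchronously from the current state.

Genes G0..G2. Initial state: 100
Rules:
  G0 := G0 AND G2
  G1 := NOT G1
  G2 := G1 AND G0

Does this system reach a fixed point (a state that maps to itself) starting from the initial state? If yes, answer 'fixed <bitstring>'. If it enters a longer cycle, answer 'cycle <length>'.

Step 0: 100
Step 1: G0=G0&G2=1&0=0 G1=NOT G1=NOT 0=1 G2=G1&G0=0&1=0 -> 010
Step 2: G0=G0&G2=0&0=0 G1=NOT G1=NOT 1=0 G2=G1&G0=1&0=0 -> 000
Step 3: G0=G0&G2=0&0=0 G1=NOT G1=NOT 0=1 G2=G1&G0=0&0=0 -> 010
Cycle of length 2 starting at step 1 -> no fixed point

Answer: cycle 2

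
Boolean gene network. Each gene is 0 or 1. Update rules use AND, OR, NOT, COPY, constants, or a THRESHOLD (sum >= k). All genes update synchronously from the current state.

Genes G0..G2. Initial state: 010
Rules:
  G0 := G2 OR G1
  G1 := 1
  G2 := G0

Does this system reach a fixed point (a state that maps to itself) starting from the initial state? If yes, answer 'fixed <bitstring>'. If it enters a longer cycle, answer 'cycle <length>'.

Step 0: 010
Step 1: G0=G2|G1=0|1=1 G1=1(const) G2=G0=0 -> 110
Step 2: G0=G2|G1=0|1=1 G1=1(const) G2=G0=1 -> 111
Step 3: G0=G2|G1=1|1=1 G1=1(const) G2=G0=1 -> 111
Fixed point reached at step 2: 111

Answer: fixed 111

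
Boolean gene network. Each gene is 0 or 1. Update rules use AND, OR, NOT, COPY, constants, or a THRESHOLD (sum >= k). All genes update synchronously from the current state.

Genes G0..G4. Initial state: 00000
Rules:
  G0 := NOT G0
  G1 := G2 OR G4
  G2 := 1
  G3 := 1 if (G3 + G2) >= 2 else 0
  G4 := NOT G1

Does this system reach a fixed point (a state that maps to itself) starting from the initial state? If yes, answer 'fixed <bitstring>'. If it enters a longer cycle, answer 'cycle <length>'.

Answer: cycle 2

Derivation:
Step 0: 00000
Step 1: G0=NOT G0=NOT 0=1 G1=G2|G4=0|0=0 G2=1(const) G3=(0+0>=2)=0 G4=NOT G1=NOT 0=1 -> 10101
Step 2: G0=NOT G0=NOT 1=0 G1=G2|G4=1|1=1 G2=1(const) G3=(0+1>=2)=0 G4=NOT G1=NOT 0=1 -> 01101
Step 3: G0=NOT G0=NOT 0=1 G1=G2|G4=1|1=1 G2=1(const) G3=(0+1>=2)=0 G4=NOT G1=NOT 1=0 -> 11100
Step 4: G0=NOT G0=NOT 1=0 G1=G2|G4=1|0=1 G2=1(const) G3=(0+1>=2)=0 G4=NOT G1=NOT 1=0 -> 01100
Step 5: G0=NOT G0=NOT 0=1 G1=G2|G4=1|0=1 G2=1(const) G3=(0+1>=2)=0 G4=NOT G1=NOT 1=0 -> 11100
Cycle of length 2 starting at step 3 -> no fixed point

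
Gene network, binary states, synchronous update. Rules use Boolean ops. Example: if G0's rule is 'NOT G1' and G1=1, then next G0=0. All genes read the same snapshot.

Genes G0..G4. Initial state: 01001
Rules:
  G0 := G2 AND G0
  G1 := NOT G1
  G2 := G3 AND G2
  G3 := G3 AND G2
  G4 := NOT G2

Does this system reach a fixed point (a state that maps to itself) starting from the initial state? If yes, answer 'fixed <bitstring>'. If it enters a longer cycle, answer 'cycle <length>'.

Step 0: 01001
Step 1: G0=G2&G0=0&0=0 G1=NOT G1=NOT 1=0 G2=G3&G2=0&0=0 G3=G3&G2=0&0=0 G4=NOT G2=NOT 0=1 -> 00001
Step 2: G0=G2&G0=0&0=0 G1=NOT G1=NOT 0=1 G2=G3&G2=0&0=0 G3=G3&G2=0&0=0 G4=NOT G2=NOT 0=1 -> 01001
Cycle of length 2 starting at step 0 -> no fixed point

Answer: cycle 2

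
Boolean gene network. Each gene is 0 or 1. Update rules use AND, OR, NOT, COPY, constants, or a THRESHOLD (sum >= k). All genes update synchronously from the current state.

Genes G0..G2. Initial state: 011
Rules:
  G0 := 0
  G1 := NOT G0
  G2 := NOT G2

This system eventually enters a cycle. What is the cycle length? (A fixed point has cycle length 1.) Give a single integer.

Answer: 2

Derivation:
Step 0: 011
Step 1: G0=0(const) G1=NOT G0=NOT 0=1 G2=NOT G2=NOT 1=0 -> 010
Step 2: G0=0(const) G1=NOT G0=NOT 0=1 G2=NOT G2=NOT 0=1 -> 011
State from step 2 equals state from step 0 -> cycle length 2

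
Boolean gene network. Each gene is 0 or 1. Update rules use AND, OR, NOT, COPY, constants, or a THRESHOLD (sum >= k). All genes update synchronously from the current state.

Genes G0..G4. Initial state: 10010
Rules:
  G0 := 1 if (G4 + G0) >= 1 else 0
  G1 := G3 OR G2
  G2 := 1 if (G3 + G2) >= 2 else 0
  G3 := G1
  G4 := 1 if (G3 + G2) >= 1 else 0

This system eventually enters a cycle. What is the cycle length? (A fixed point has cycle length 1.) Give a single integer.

Step 0: 10010
Step 1: G0=(0+1>=1)=1 G1=G3|G2=1|0=1 G2=(1+0>=2)=0 G3=G1=0 G4=(1+0>=1)=1 -> 11001
Step 2: G0=(1+1>=1)=1 G1=G3|G2=0|0=0 G2=(0+0>=2)=0 G3=G1=1 G4=(0+0>=1)=0 -> 10010
State from step 2 equals state from step 0 -> cycle length 2

Answer: 2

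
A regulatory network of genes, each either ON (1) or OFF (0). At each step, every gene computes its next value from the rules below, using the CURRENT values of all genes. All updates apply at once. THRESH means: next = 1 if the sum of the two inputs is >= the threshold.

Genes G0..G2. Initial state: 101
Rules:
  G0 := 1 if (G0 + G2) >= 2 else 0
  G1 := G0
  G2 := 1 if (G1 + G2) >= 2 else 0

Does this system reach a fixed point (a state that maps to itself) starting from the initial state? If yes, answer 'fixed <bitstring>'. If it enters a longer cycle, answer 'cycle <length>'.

Answer: fixed 000

Derivation:
Step 0: 101
Step 1: G0=(1+1>=2)=1 G1=G0=1 G2=(0+1>=2)=0 -> 110
Step 2: G0=(1+0>=2)=0 G1=G0=1 G2=(1+0>=2)=0 -> 010
Step 3: G0=(0+0>=2)=0 G1=G0=0 G2=(1+0>=2)=0 -> 000
Step 4: G0=(0+0>=2)=0 G1=G0=0 G2=(0+0>=2)=0 -> 000
Fixed point reached at step 3: 000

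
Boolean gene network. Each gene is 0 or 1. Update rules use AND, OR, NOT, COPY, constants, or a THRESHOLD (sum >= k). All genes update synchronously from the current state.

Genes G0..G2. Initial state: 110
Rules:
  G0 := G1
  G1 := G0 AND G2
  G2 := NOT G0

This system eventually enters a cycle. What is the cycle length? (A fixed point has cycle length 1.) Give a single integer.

Step 0: 110
Step 1: G0=G1=1 G1=G0&G2=1&0=0 G2=NOT G0=NOT 1=0 -> 100
Step 2: G0=G1=0 G1=G0&G2=1&0=0 G2=NOT G0=NOT 1=0 -> 000
Step 3: G0=G1=0 G1=G0&G2=0&0=0 G2=NOT G0=NOT 0=1 -> 001
Step 4: G0=G1=0 G1=G0&G2=0&1=0 G2=NOT G0=NOT 0=1 -> 001
State from step 4 equals state from step 3 -> cycle length 1

Answer: 1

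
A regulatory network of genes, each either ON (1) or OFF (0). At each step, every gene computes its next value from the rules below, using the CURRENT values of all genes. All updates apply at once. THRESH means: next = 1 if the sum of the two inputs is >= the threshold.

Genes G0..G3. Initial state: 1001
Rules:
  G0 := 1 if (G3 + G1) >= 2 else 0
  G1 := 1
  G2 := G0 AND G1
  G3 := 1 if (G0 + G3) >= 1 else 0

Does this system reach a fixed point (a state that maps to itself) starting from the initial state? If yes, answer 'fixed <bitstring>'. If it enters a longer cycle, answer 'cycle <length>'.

Step 0: 1001
Step 1: G0=(1+0>=2)=0 G1=1(const) G2=G0&G1=1&0=0 G3=(1+1>=1)=1 -> 0101
Step 2: G0=(1+1>=2)=1 G1=1(const) G2=G0&G1=0&1=0 G3=(0+1>=1)=1 -> 1101
Step 3: G0=(1+1>=2)=1 G1=1(const) G2=G0&G1=1&1=1 G3=(1+1>=1)=1 -> 1111
Step 4: G0=(1+1>=2)=1 G1=1(const) G2=G0&G1=1&1=1 G3=(1+1>=1)=1 -> 1111
Fixed point reached at step 3: 1111

Answer: fixed 1111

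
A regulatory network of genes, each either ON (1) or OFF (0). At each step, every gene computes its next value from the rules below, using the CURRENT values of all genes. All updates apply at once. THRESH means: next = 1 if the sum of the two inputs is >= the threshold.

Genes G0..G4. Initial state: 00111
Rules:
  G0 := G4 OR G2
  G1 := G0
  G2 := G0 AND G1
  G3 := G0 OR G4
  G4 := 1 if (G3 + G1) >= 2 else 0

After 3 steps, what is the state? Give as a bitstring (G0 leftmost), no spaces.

Step 1: G0=G4|G2=1|1=1 G1=G0=0 G2=G0&G1=0&0=0 G3=G0|G4=0|1=1 G4=(1+0>=2)=0 -> 10010
Step 2: G0=G4|G2=0|0=0 G1=G0=1 G2=G0&G1=1&0=0 G3=G0|G4=1|0=1 G4=(1+0>=2)=0 -> 01010
Step 3: G0=G4|G2=0|0=0 G1=G0=0 G2=G0&G1=0&1=0 G3=G0|G4=0|0=0 G4=(1+1>=2)=1 -> 00001

00001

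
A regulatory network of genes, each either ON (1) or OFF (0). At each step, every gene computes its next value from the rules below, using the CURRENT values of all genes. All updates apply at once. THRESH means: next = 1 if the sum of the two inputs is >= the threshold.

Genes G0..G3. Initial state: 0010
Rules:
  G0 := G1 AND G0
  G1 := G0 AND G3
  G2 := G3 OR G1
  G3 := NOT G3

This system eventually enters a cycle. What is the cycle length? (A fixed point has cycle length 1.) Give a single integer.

Step 0: 0010
Step 1: G0=G1&G0=0&0=0 G1=G0&G3=0&0=0 G2=G3|G1=0|0=0 G3=NOT G3=NOT 0=1 -> 0001
Step 2: G0=G1&G0=0&0=0 G1=G0&G3=0&1=0 G2=G3|G1=1|0=1 G3=NOT G3=NOT 1=0 -> 0010
State from step 2 equals state from step 0 -> cycle length 2

Answer: 2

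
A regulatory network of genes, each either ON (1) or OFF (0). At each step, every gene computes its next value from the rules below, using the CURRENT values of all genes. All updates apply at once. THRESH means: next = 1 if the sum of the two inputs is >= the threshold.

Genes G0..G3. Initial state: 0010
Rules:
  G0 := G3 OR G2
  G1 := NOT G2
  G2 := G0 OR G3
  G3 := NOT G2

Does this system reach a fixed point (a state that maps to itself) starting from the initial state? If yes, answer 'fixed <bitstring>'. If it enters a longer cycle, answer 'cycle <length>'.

Answer: fixed 1010

Derivation:
Step 0: 0010
Step 1: G0=G3|G2=0|1=1 G1=NOT G2=NOT 1=0 G2=G0|G3=0|0=0 G3=NOT G2=NOT 1=0 -> 1000
Step 2: G0=G3|G2=0|0=0 G1=NOT G2=NOT 0=1 G2=G0|G3=1|0=1 G3=NOT G2=NOT 0=1 -> 0111
Step 3: G0=G3|G2=1|1=1 G1=NOT G2=NOT 1=0 G2=G0|G3=0|1=1 G3=NOT G2=NOT 1=0 -> 1010
Step 4: G0=G3|G2=0|1=1 G1=NOT G2=NOT 1=0 G2=G0|G3=1|0=1 G3=NOT G2=NOT 1=0 -> 1010
Fixed point reached at step 3: 1010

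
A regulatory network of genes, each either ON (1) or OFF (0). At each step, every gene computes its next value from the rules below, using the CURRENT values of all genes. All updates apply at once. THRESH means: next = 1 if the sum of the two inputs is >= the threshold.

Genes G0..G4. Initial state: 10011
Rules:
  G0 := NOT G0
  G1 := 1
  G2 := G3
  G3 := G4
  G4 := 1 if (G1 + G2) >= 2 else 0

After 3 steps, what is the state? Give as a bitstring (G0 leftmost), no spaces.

Step 1: G0=NOT G0=NOT 1=0 G1=1(const) G2=G3=1 G3=G4=1 G4=(0+0>=2)=0 -> 01110
Step 2: G0=NOT G0=NOT 0=1 G1=1(const) G2=G3=1 G3=G4=0 G4=(1+1>=2)=1 -> 11101
Step 3: G0=NOT G0=NOT 1=0 G1=1(const) G2=G3=0 G3=G4=1 G4=(1+1>=2)=1 -> 01011

01011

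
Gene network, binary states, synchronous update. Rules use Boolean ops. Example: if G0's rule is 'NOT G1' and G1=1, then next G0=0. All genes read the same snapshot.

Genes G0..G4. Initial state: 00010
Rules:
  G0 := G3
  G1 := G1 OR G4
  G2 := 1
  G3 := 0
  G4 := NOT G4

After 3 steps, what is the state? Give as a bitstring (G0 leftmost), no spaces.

Step 1: G0=G3=1 G1=G1|G4=0|0=0 G2=1(const) G3=0(const) G4=NOT G4=NOT 0=1 -> 10101
Step 2: G0=G3=0 G1=G1|G4=0|1=1 G2=1(const) G3=0(const) G4=NOT G4=NOT 1=0 -> 01100
Step 3: G0=G3=0 G1=G1|G4=1|0=1 G2=1(const) G3=0(const) G4=NOT G4=NOT 0=1 -> 01101

01101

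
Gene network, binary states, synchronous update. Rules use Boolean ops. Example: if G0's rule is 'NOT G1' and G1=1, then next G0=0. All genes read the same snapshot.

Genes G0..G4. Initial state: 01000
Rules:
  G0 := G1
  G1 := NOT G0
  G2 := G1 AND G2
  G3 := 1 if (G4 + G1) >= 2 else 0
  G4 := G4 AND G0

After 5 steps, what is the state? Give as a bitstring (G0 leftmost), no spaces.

Step 1: G0=G1=1 G1=NOT G0=NOT 0=1 G2=G1&G2=1&0=0 G3=(0+1>=2)=0 G4=G4&G0=0&0=0 -> 11000
Step 2: G0=G1=1 G1=NOT G0=NOT 1=0 G2=G1&G2=1&0=0 G3=(0+1>=2)=0 G4=G4&G0=0&1=0 -> 10000
Step 3: G0=G1=0 G1=NOT G0=NOT 1=0 G2=G1&G2=0&0=0 G3=(0+0>=2)=0 G4=G4&G0=0&1=0 -> 00000
Step 4: G0=G1=0 G1=NOT G0=NOT 0=1 G2=G1&G2=0&0=0 G3=(0+0>=2)=0 G4=G4&G0=0&0=0 -> 01000
Step 5: G0=G1=1 G1=NOT G0=NOT 0=1 G2=G1&G2=1&0=0 G3=(0+1>=2)=0 G4=G4&G0=0&0=0 -> 11000

11000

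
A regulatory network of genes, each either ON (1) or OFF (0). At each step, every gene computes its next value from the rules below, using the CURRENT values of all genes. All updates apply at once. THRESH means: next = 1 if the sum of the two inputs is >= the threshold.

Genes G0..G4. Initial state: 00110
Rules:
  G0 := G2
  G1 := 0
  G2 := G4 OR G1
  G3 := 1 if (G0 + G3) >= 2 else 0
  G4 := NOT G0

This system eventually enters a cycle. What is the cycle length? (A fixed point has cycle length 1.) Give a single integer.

Step 0: 00110
Step 1: G0=G2=1 G1=0(const) G2=G4|G1=0|0=0 G3=(0+1>=2)=0 G4=NOT G0=NOT 0=1 -> 10001
Step 2: G0=G2=0 G1=0(const) G2=G4|G1=1|0=1 G3=(1+0>=2)=0 G4=NOT G0=NOT 1=0 -> 00100
Step 3: G0=G2=1 G1=0(const) G2=G4|G1=0|0=0 G3=(0+0>=2)=0 G4=NOT G0=NOT 0=1 -> 10001
State from step 3 equals state from step 1 -> cycle length 2

Answer: 2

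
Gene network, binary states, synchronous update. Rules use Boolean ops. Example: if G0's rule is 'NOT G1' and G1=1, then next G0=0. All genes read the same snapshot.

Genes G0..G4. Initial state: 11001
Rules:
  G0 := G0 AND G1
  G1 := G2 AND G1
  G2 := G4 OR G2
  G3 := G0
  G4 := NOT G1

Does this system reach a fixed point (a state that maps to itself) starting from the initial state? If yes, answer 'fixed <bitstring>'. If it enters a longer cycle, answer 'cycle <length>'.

Step 0: 11001
Step 1: G0=G0&G1=1&1=1 G1=G2&G1=0&1=0 G2=G4|G2=1|0=1 G3=G0=1 G4=NOT G1=NOT 1=0 -> 10110
Step 2: G0=G0&G1=1&0=0 G1=G2&G1=1&0=0 G2=G4|G2=0|1=1 G3=G0=1 G4=NOT G1=NOT 0=1 -> 00111
Step 3: G0=G0&G1=0&0=0 G1=G2&G1=1&0=0 G2=G4|G2=1|1=1 G3=G0=0 G4=NOT G1=NOT 0=1 -> 00101
Step 4: G0=G0&G1=0&0=0 G1=G2&G1=1&0=0 G2=G4|G2=1|1=1 G3=G0=0 G4=NOT G1=NOT 0=1 -> 00101
Fixed point reached at step 3: 00101

Answer: fixed 00101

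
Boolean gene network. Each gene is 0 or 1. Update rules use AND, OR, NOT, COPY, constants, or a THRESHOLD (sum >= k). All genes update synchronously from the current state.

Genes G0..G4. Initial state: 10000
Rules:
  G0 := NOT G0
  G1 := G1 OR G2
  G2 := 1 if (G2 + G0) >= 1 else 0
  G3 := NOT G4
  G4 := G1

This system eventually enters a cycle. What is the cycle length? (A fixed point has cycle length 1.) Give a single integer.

Step 0: 10000
Step 1: G0=NOT G0=NOT 1=0 G1=G1|G2=0|0=0 G2=(0+1>=1)=1 G3=NOT G4=NOT 0=1 G4=G1=0 -> 00110
Step 2: G0=NOT G0=NOT 0=1 G1=G1|G2=0|1=1 G2=(1+0>=1)=1 G3=NOT G4=NOT 0=1 G4=G1=0 -> 11110
Step 3: G0=NOT G0=NOT 1=0 G1=G1|G2=1|1=1 G2=(1+1>=1)=1 G3=NOT G4=NOT 0=1 G4=G1=1 -> 01111
Step 4: G0=NOT G0=NOT 0=1 G1=G1|G2=1|1=1 G2=(1+0>=1)=1 G3=NOT G4=NOT 1=0 G4=G1=1 -> 11101
Step 5: G0=NOT G0=NOT 1=0 G1=G1|G2=1|1=1 G2=(1+1>=1)=1 G3=NOT G4=NOT 1=0 G4=G1=1 -> 01101
Step 6: G0=NOT G0=NOT 0=1 G1=G1|G2=1|1=1 G2=(1+0>=1)=1 G3=NOT G4=NOT 1=0 G4=G1=1 -> 11101
State from step 6 equals state from step 4 -> cycle length 2

Answer: 2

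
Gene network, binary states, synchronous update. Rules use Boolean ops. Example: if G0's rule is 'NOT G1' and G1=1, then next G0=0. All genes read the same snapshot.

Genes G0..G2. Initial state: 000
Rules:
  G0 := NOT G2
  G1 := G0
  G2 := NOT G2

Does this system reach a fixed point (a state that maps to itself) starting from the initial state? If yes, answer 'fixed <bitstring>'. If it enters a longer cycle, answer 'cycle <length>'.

Answer: cycle 2

Derivation:
Step 0: 000
Step 1: G0=NOT G2=NOT 0=1 G1=G0=0 G2=NOT G2=NOT 0=1 -> 101
Step 2: G0=NOT G2=NOT 1=0 G1=G0=1 G2=NOT G2=NOT 1=0 -> 010
Step 3: G0=NOT G2=NOT 0=1 G1=G0=0 G2=NOT G2=NOT 0=1 -> 101
Cycle of length 2 starting at step 1 -> no fixed point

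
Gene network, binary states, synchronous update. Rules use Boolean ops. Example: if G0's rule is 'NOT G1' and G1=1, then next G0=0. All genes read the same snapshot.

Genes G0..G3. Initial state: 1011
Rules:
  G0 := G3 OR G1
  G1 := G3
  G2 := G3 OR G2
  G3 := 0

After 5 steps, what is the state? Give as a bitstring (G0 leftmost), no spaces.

Step 1: G0=G3|G1=1|0=1 G1=G3=1 G2=G3|G2=1|1=1 G3=0(const) -> 1110
Step 2: G0=G3|G1=0|1=1 G1=G3=0 G2=G3|G2=0|1=1 G3=0(const) -> 1010
Step 3: G0=G3|G1=0|0=0 G1=G3=0 G2=G3|G2=0|1=1 G3=0(const) -> 0010
Step 4: G0=G3|G1=0|0=0 G1=G3=0 G2=G3|G2=0|1=1 G3=0(const) -> 0010
Step 5: G0=G3|G1=0|0=0 G1=G3=0 G2=G3|G2=0|1=1 G3=0(const) -> 0010

0010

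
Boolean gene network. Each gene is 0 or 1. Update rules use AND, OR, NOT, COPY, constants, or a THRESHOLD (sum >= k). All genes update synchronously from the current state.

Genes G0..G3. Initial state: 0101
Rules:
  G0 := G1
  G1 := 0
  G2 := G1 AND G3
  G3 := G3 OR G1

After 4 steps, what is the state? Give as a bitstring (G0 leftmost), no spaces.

Step 1: G0=G1=1 G1=0(const) G2=G1&G3=1&1=1 G3=G3|G1=1|1=1 -> 1011
Step 2: G0=G1=0 G1=0(const) G2=G1&G3=0&1=0 G3=G3|G1=1|0=1 -> 0001
Step 3: G0=G1=0 G1=0(const) G2=G1&G3=0&1=0 G3=G3|G1=1|0=1 -> 0001
Step 4: G0=G1=0 G1=0(const) G2=G1&G3=0&1=0 G3=G3|G1=1|0=1 -> 0001

0001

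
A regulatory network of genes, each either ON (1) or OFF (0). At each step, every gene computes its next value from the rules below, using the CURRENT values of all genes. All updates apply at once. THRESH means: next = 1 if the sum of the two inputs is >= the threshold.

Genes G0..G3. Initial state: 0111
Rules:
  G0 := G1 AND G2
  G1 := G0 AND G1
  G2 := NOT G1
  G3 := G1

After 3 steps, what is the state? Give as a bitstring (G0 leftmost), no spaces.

Step 1: G0=G1&G2=1&1=1 G1=G0&G1=0&1=0 G2=NOT G1=NOT 1=0 G3=G1=1 -> 1001
Step 2: G0=G1&G2=0&0=0 G1=G0&G1=1&0=0 G2=NOT G1=NOT 0=1 G3=G1=0 -> 0010
Step 3: G0=G1&G2=0&1=0 G1=G0&G1=0&0=0 G2=NOT G1=NOT 0=1 G3=G1=0 -> 0010

0010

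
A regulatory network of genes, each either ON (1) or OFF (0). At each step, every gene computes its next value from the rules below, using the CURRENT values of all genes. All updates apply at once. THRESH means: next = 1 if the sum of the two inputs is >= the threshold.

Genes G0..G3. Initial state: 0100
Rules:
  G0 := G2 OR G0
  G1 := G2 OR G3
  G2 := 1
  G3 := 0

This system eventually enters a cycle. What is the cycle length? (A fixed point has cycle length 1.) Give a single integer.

Answer: 1

Derivation:
Step 0: 0100
Step 1: G0=G2|G0=0|0=0 G1=G2|G3=0|0=0 G2=1(const) G3=0(const) -> 0010
Step 2: G0=G2|G0=1|0=1 G1=G2|G3=1|0=1 G2=1(const) G3=0(const) -> 1110
Step 3: G0=G2|G0=1|1=1 G1=G2|G3=1|0=1 G2=1(const) G3=0(const) -> 1110
State from step 3 equals state from step 2 -> cycle length 1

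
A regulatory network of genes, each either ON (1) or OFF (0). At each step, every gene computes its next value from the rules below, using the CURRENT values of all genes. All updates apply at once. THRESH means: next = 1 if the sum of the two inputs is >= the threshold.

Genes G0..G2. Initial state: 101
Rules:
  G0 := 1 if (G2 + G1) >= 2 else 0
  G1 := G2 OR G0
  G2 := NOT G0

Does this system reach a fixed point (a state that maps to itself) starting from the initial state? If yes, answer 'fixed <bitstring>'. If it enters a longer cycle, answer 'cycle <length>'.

Step 0: 101
Step 1: G0=(1+0>=2)=0 G1=G2|G0=1|1=1 G2=NOT G0=NOT 1=0 -> 010
Step 2: G0=(0+1>=2)=0 G1=G2|G0=0|0=0 G2=NOT G0=NOT 0=1 -> 001
Step 3: G0=(1+0>=2)=0 G1=G2|G0=1|0=1 G2=NOT G0=NOT 0=1 -> 011
Step 4: G0=(1+1>=2)=1 G1=G2|G0=1|0=1 G2=NOT G0=NOT 0=1 -> 111
Step 5: G0=(1+1>=2)=1 G1=G2|G0=1|1=1 G2=NOT G0=NOT 1=0 -> 110
Step 6: G0=(0+1>=2)=0 G1=G2|G0=0|1=1 G2=NOT G0=NOT 1=0 -> 010
Cycle of length 5 starting at step 1 -> no fixed point

Answer: cycle 5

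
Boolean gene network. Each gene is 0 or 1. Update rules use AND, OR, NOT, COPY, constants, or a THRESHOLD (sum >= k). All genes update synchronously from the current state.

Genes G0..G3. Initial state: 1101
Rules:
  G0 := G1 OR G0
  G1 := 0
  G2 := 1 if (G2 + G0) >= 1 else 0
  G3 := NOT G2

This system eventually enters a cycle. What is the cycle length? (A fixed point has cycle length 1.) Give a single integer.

Answer: 1

Derivation:
Step 0: 1101
Step 1: G0=G1|G0=1|1=1 G1=0(const) G2=(0+1>=1)=1 G3=NOT G2=NOT 0=1 -> 1011
Step 2: G0=G1|G0=0|1=1 G1=0(const) G2=(1+1>=1)=1 G3=NOT G2=NOT 1=0 -> 1010
Step 3: G0=G1|G0=0|1=1 G1=0(const) G2=(1+1>=1)=1 G3=NOT G2=NOT 1=0 -> 1010
State from step 3 equals state from step 2 -> cycle length 1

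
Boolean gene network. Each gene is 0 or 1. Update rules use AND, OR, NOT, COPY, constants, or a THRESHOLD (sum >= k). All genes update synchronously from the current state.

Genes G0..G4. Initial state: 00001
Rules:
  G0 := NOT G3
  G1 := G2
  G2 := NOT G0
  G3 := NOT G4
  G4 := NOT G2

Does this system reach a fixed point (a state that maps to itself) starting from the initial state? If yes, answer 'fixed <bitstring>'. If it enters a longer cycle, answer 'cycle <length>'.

Step 0: 00001
Step 1: G0=NOT G3=NOT 0=1 G1=G2=0 G2=NOT G0=NOT 0=1 G3=NOT G4=NOT 1=0 G4=NOT G2=NOT 0=1 -> 10101
Step 2: G0=NOT G3=NOT 0=1 G1=G2=1 G2=NOT G0=NOT 1=0 G3=NOT G4=NOT 1=0 G4=NOT G2=NOT 1=0 -> 11000
Step 3: G0=NOT G3=NOT 0=1 G1=G2=0 G2=NOT G0=NOT 1=0 G3=NOT G4=NOT 0=1 G4=NOT G2=NOT 0=1 -> 10011
Step 4: G0=NOT G3=NOT 1=0 G1=G2=0 G2=NOT G0=NOT 1=0 G3=NOT G4=NOT 1=0 G4=NOT G2=NOT 0=1 -> 00001
Cycle of length 4 starting at step 0 -> no fixed point

Answer: cycle 4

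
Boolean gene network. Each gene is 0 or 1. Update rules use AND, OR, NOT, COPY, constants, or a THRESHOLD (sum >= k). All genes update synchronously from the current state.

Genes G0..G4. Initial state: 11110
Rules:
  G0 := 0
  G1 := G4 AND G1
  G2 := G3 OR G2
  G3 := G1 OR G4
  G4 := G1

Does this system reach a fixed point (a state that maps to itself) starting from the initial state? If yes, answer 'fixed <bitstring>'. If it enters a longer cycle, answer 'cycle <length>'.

Answer: fixed 00100

Derivation:
Step 0: 11110
Step 1: G0=0(const) G1=G4&G1=0&1=0 G2=G3|G2=1|1=1 G3=G1|G4=1|0=1 G4=G1=1 -> 00111
Step 2: G0=0(const) G1=G4&G1=1&0=0 G2=G3|G2=1|1=1 G3=G1|G4=0|1=1 G4=G1=0 -> 00110
Step 3: G0=0(const) G1=G4&G1=0&0=0 G2=G3|G2=1|1=1 G3=G1|G4=0|0=0 G4=G1=0 -> 00100
Step 4: G0=0(const) G1=G4&G1=0&0=0 G2=G3|G2=0|1=1 G3=G1|G4=0|0=0 G4=G1=0 -> 00100
Fixed point reached at step 3: 00100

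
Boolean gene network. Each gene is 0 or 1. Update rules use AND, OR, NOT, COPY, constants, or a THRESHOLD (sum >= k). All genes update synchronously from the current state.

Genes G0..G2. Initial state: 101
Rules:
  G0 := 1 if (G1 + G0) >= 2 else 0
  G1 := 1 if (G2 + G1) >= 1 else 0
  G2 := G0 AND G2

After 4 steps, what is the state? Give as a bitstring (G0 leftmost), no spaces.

Step 1: G0=(0+1>=2)=0 G1=(1+0>=1)=1 G2=G0&G2=1&1=1 -> 011
Step 2: G0=(1+0>=2)=0 G1=(1+1>=1)=1 G2=G0&G2=0&1=0 -> 010
Step 3: G0=(1+0>=2)=0 G1=(0+1>=1)=1 G2=G0&G2=0&0=0 -> 010
Step 4: G0=(1+0>=2)=0 G1=(0+1>=1)=1 G2=G0&G2=0&0=0 -> 010

010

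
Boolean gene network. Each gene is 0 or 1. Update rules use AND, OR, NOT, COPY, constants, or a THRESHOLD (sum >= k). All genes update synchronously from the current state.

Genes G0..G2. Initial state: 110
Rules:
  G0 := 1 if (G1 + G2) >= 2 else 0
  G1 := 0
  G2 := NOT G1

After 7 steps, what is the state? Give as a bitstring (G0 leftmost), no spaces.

Step 1: G0=(1+0>=2)=0 G1=0(const) G2=NOT G1=NOT 1=0 -> 000
Step 2: G0=(0+0>=2)=0 G1=0(const) G2=NOT G1=NOT 0=1 -> 001
Step 3: G0=(0+1>=2)=0 G1=0(const) G2=NOT G1=NOT 0=1 -> 001
Step 4: G0=(0+1>=2)=0 G1=0(const) G2=NOT G1=NOT 0=1 -> 001
Step 5: G0=(0+1>=2)=0 G1=0(const) G2=NOT G1=NOT 0=1 -> 001
Step 6: G0=(0+1>=2)=0 G1=0(const) G2=NOT G1=NOT 0=1 -> 001
Step 7: G0=(0+1>=2)=0 G1=0(const) G2=NOT G1=NOT 0=1 -> 001

001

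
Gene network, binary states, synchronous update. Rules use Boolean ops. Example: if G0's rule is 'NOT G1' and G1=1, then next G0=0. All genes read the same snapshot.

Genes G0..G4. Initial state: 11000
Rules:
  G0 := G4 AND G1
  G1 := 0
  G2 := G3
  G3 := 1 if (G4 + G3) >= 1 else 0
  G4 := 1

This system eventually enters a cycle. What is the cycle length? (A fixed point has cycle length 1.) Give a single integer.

Step 0: 11000
Step 1: G0=G4&G1=0&1=0 G1=0(const) G2=G3=0 G3=(0+0>=1)=0 G4=1(const) -> 00001
Step 2: G0=G4&G1=1&0=0 G1=0(const) G2=G3=0 G3=(1+0>=1)=1 G4=1(const) -> 00011
Step 3: G0=G4&G1=1&0=0 G1=0(const) G2=G3=1 G3=(1+1>=1)=1 G4=1(const) -> 00111
Step 4: G0=G4&G1=1&0=0 G1=0(const) G2=G3=1 G3=(1+1>=1)=1 G4=1(const) -> 00111
State from step 4 equals state from step 3 -> cycle length 1

Answer: 1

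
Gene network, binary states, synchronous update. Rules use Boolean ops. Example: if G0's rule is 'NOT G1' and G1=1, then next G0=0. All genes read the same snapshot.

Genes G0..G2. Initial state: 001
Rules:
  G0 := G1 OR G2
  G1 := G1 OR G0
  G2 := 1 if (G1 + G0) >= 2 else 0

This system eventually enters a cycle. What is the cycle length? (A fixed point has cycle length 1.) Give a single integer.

Step 0: 001
Step 1: G0=G1|G2=0|1=1 G1=G1|G0=0|0=0 G2=(0+0>=2)=0 -> 100
Step 2: G0=G1|G2=0|0=0 G1=G1|G0=0|1=1 G2=(0+1>=2)=0 -> 010
Step 3: G0=G1|G2=1|0=1 G1=G1|G0=1|0=1 G2=(1+0>=2)=0 -> 110
Step 4: G0=G1|G2=1|0=1 G1=G1|G0=1|1=1 G2=(1+1>=2)=1 -> 111
Step 5: G0=G1|G2=1|1=1 G1=G1|G0=1|1=1 G2=(1+1>=2)=1 -> 111
State from step 5 equals state from step 4 -> cycle length 1

Answer: 1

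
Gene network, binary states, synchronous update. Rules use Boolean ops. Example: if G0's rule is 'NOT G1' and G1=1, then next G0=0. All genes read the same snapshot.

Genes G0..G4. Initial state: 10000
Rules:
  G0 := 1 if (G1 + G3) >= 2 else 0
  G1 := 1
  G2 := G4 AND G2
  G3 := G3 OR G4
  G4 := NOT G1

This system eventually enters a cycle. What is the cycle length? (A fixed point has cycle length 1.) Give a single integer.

Answer: 1

Derivation:
Step 0: 10000
Step 1: G0=(0+0>=2)=0 G1=1(const) G2=G4&G2=0&0=0 G3=G3|G4=0|0=0 G4=NOT G1=NOT 0=1 -> 01001
Step 2: G0=(1+0>=2)=0 G1=1(const) G2=G4&G2=1&0=0 G3=G3|G4=0|1=1 G4=NOT G1=NOT 1=0 -> 01010
Step 3: G0=(1+1>=2)=1 G1=1(const) G2=G4&G2=0&0=0 G3=G3|G4=1|0=1 G4=NOT G1=NOT 1=0 -> 11010
Step 4: G0=(1+1>=2)=1 G1=1(const) G2=G4&G2=0&0=0 G3=G3|G4=1|0=1 G4=NOT G1=NOT 1=0 -> 11010
State from step 4 equals state from step 3 -> cycle length 1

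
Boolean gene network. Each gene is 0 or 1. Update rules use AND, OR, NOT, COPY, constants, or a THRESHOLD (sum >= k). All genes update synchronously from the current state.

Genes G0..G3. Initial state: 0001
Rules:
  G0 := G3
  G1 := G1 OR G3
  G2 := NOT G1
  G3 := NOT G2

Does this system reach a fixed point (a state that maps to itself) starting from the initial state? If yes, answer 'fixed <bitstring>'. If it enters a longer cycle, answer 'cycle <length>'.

Answer: fixed 1101

Derivation:
Step 0: 0001
Step 1: G0=G3=1 G1=G1|G3=0|1=1 G2=NOT G1=NOT 0=1 G3=NOT G2=NOT 0=1 -> 1111
Step 2: G0=G3=1 G1=G1|G3=1|1=1 G2=NOT G1=NOT 1=0 G3=NOT G2=NOT 1=0 -> 1100
Step 3: G0=G3=0 G1=G1|G3=1|0=1 G2=NOT G1=NOT 1=0 G3=NOT G2=NOT 0=1 -> 0101
Step 4: G0=G3=1 G1=G1|G3=1|1=1 G2=NOT G1=NOT 1=0 G3=NOT G2=NOT 0=1 -> 1101
Step 5: G0=G3=1 G1=G1|G3=1|1=1 G2=NOT G1=NOT 1=0 G3=NOT G2=NOT 0=1 -> 1101
Fixed point reached at step 4: 1101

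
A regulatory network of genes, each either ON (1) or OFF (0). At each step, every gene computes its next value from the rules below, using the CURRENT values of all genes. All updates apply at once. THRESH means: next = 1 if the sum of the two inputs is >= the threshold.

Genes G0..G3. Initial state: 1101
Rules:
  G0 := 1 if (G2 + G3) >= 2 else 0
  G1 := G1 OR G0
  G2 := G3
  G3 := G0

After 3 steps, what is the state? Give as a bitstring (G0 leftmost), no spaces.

Step 1: G0=(0+1>=2)=0 G1=G1|G0=1|1=1 G2=G3=1 G3=G0=1 -> 0111
Step 2: G0=(1+1>=2)=1 G1=G1|G0=1|0=1 G2=G3=1 G3=G0=0 -> 1110
Step 3: G0=(1+0>=2)=0 G1=G1|G0=1|1=1 G2=G3=0 G3=G0=1 -> 0101

0101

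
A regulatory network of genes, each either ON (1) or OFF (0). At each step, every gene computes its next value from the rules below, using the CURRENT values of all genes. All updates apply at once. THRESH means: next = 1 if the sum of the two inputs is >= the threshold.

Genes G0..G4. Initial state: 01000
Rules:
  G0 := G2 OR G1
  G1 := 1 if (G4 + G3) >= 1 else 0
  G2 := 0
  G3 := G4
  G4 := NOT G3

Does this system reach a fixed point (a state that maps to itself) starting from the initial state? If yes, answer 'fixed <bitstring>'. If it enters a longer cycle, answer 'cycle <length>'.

Answer: cycle 4

Derivation:
Step 0: 01000
Step 1: G0=G2|G1=0|1=1 G1=(0+0>=1)=0 G2=0(const) G3=G4=0 G4=NOT G3=NOT 0=1 -> 10001
Step 2: G0=G2|G1=0|0=0 G1=(1+0>=1)=1 G2=0(const) G3=G4=1 G4=NOT G3=NOT 0=1 -> 01011
Step 3: G0=G2|G1=0|1=1 G1=(1+1>=1)=1 G2=0(const) G3=G4=1 G4=NOT G3=NOT 1=0 -> 11010
Step 4: G0=G2|G1=0|1=1 G1=(0+1>=1)=1 G2=0(const) G3=G4=0 G4=NOT G3=NOT 1=0 -> 11000
Step 5: G0=G2|G1=0|1=1 G1=(0+0>=1)=0 G2=0(const) G3=G4=0 G4=NOT G3=NOT 0=1 -> 10001
Cycle of length 4 starting at step 1 -> no fixed point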